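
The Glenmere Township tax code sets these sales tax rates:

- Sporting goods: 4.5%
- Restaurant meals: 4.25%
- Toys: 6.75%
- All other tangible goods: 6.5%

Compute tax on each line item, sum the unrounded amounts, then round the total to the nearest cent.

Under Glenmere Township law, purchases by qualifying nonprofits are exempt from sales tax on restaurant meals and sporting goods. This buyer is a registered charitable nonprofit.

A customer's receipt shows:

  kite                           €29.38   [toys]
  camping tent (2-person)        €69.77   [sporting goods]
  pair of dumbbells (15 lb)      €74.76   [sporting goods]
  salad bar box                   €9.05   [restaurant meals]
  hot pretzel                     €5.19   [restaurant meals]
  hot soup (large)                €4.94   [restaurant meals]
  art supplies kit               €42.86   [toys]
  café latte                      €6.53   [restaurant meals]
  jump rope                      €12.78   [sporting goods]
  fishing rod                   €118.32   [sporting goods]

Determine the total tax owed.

€4.88

Kite €29.38: toys → 6.75% → €1.98315
Camping tent (2-person) €69.77: sporting goods, buyer-exempt → 0% → €0.00
Pair of dumbbells (15 lb) €74.76: sporting goods, buyer-exempt → 0% → €0.00
Salad bar box €9.05: restaurant meals, buyer-exempt → 0% → €0.00
Hot pretzel €5.19: restaurant meals, buyer-exempt → 0% → €0.00
Hot soup (large) €4.94: restaurant meals, buyer-exempt → 0% → €0.00
Art supplies kit €42.86: toys → 6.75% → €2.89305
Café latte €6.53: restaurant meals, buyer-exempt → 0% → €0.00
Jump rope €12.78: sporting goods, buyer-exempt → 0% → €0.00
Fishing rod €118.32: sporting goods, buyer-exempt → 0% → €0.00
Unrounded tax sum = €4.8762 → €4.88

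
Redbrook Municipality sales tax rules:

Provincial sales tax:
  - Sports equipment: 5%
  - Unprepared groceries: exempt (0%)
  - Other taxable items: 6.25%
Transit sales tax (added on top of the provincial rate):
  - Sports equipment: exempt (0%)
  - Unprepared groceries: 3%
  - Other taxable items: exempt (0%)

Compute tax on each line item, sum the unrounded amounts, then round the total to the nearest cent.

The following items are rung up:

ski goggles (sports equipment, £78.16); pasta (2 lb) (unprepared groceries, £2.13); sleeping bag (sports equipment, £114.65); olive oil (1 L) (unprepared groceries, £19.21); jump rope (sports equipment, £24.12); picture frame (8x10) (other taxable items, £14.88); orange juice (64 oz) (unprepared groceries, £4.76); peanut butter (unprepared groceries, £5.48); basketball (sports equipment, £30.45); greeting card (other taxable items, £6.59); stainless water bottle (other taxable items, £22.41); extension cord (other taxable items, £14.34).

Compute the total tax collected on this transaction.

£16.96

Ski goggles £78.16: sports equipment → 5% + 0% transit = 5% → £3.908
Pasta (2 lb) £2.13: unprepared groceries → 0% + 3% transit = 3% → £0.0639
Sleeping bag £114.65: sports equipment → 5% + 0% transit = 5% → £5.7325
Olive oil (1 L) £19.21: unprepared groceries → 0% + 3% transit = 3% → £0.5763
Jump rope £24.12: sports equipment → 5% + 0% transit = 5% → £1.206
Picture frame (8x10) £14.88: other taxable items → 6.25% + 0% transit = 6.25% → £0.93
Orange juice (64 oz) £4.76: unprepared groceries → 0% + 3% transit = 3% → £0.1428
Peanut butter £5.48: unprepared groceries → 0% + 3% transit = 3% → £0.1644
Basketball £30.45: sports equipment → 5% + 0% transit = 5% → £1.5225
Greeting card £6.59: other taxable items → 6.25% + 0% transit = 6.25% → £0.411875
Stainless water bottle £22.41: other taxable items → 6.25% + 0% transit = 6.25% → £1.400625
Extension cord £14.34: other taxable items → 6.25% + 0% transit = 6.25% → £0.89625
Unrounded tax sum = £16.95515 → £16.96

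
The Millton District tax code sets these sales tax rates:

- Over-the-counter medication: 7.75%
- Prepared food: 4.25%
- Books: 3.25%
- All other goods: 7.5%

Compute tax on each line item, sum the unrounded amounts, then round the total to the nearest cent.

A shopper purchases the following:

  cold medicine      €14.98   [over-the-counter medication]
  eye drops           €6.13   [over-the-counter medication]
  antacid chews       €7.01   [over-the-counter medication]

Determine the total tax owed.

€2.18

Cold medicine €14.98: over-the-counter medication → 7.75% → €1.16095
Eye drops €6.13: over-the-counter medication → 7.75% → €0.475075
Antacid chews €7.01: over-the-counter medication → 7.75% → €0.543275
Unrounded tax sum = €2.1793 → €2.18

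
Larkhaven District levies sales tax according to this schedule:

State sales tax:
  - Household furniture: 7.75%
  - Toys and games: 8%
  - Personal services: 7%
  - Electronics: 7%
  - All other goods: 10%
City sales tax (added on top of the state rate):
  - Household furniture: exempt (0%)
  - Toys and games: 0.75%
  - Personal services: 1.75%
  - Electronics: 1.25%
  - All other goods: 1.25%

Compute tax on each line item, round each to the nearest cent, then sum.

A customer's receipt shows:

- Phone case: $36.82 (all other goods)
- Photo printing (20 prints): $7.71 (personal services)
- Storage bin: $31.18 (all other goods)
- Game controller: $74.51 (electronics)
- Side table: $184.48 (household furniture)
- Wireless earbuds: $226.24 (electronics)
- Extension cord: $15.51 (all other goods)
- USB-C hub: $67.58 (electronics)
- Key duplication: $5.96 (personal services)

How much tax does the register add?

$55.27

Phone case $36.82: all other goods → 10% + 1.25% city = 11.25% → $4.14
Photo printing (20 prints) $7.71: personal services → 7% + 1.75% city = 8.75% → $0.67
Storage bin $31.18: all other goods → 10% + 1.25% city = 11.25% → $3.51
Game controller $74.51: electronics → 7% + 1.25% city = 8.25% → $6.15
Side table $184.48: household furniture → 7.75% + 0% city = 7.75% → $14.30
Wireless earbuds $226.24: electronics → 7% + 1.25% city = 8.25% → $18.66
Extension cord $15.51: all other goods → 10% + 1.25% city = 11.25% → $1.74
USB-C hub $67.58: electronics → 7% + 1.25% city = 8.25% → $5.58
Key duplication $5.96: personal services → 7% + 1.75% city = 8.75% → $0.52
Total tax = $4.14 + $0.67 + $3.51 + $6.15 + $14.30 + $18.66 + $1.74 + $5.58 + $0.52 = $55.27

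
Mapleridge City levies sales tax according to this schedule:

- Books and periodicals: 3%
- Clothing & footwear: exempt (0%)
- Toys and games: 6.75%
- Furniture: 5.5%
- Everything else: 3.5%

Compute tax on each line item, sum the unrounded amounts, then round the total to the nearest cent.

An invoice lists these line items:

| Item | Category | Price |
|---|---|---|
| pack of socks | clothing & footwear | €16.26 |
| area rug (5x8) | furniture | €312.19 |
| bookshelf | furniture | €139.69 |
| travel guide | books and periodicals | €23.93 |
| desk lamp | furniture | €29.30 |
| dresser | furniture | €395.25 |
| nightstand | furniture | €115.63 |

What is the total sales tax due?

Pack of socks €16.26: clothing & footwear → 0% → €0.00
Area rug (5x8) €312.19: furniture → 5.5% → €17.17045
Bookshelf €139.69: furniture → 5.5% → €7.68295
Travel guide €23.93: books and periodicals → 3% → €0.7179
Desk lamp €29.30: furniture → 5.5% → €1.6115
Dresser €395.25: furniture → 5.5% → €21.73875
Nightstand €115.63: furniture → 5.5% → €6.35965
Unrounded tax sum = €55.2812 → €55.28

€55.28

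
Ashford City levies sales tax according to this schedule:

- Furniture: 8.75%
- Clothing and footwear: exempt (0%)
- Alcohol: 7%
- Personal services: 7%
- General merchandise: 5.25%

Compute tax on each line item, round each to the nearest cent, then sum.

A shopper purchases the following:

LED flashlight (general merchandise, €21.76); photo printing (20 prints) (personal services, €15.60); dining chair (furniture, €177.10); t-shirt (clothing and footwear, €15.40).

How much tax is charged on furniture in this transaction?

€15.50

Dining chair €177.10: furniture → 8.75% → €15.50
Tax on furniture = €15.50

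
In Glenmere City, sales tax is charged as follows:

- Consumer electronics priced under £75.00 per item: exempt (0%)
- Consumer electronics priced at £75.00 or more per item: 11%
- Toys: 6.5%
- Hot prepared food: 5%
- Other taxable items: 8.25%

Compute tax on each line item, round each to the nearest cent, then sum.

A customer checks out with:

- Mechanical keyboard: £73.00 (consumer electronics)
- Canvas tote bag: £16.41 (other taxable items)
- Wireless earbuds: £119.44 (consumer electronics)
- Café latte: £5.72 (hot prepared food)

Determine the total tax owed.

Mechanical keyboard £73.00: consumer electronics, under £75.00 → 0% → £0.00
Canvas tote bag £16.41: other taxable items → 8.25% → £1.35
Wireless earbuds £119.44: consumer electronics, £75.00 or more → 11% → £13.14
Café latte £5.72: hot prepared food → 5% → £0.29
Total tax = £1.35 + £13.14 + £0.29 = £14.78

£14.78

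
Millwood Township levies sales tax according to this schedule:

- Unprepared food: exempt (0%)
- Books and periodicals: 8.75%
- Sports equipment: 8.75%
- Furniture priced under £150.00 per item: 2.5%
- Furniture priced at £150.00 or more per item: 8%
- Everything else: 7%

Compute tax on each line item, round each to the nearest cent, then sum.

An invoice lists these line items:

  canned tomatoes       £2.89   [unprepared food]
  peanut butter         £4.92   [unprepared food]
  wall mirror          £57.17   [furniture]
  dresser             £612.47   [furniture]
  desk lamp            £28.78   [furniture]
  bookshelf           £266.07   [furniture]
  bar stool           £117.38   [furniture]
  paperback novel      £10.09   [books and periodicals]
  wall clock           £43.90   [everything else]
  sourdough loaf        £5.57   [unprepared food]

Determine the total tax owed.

£79.32

Canned tomatoes £2.89: unprepared food → 0% → £0.00
Peanut butter £4.92: unprepared food → 0% → £0.00
Wall mirror £57.17: furniture, under £150.00 → 2.5% → £1.43
Dresser £612.47: furniture, £150.00 or more → 8% → £49.00
Desk lamp £28.78: furniture, under £150.00 → 2.5% → £0.72
Bookshelf £266.07: furniture, £150.00 or more → 8% → £21.29
Bar stool £117.38: furniture, under £150.00 → 2.5% → £2.93
Paperback novel £10.09: books and periodicals → 8.75% → £0.88
Wall clock £43.90: everything else → 7% → £3.07
Sourdough loaf £5.57: unprepared food → 0% → £0.00
Total tax = £1.43 + £49.00 + £0.72 + £21.29 + £2.93 + £0.88 + £3.07 = £79.32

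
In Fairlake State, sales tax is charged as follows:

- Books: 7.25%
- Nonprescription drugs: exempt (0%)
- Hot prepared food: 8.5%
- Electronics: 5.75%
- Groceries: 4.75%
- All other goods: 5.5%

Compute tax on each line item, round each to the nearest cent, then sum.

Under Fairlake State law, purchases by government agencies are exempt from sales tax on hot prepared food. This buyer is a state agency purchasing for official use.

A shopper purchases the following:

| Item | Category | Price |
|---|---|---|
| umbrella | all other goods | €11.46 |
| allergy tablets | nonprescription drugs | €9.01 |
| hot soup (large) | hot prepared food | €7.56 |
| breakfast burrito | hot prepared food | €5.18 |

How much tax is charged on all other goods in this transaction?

€0.63

Umbrella €11.46: all other goods → 5.5% → €0.63
Tax on all other goods = €0.63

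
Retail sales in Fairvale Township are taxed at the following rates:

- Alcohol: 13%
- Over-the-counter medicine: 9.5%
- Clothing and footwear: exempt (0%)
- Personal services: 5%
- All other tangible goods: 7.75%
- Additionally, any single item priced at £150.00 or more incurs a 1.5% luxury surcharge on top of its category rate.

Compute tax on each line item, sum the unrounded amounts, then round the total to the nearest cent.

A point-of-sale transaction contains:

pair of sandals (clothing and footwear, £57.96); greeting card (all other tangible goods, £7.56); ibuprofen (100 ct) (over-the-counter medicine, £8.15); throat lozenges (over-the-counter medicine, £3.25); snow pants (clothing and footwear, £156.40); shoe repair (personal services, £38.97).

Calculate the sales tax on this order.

Pair of sandals £57.96: clothing and footwear → 0% → £0.00
Greeting card £7.56: all other tangible goods → 7.75% → £0.5859
Ibuprofen (100 ct) £8.15: over-the-counter medicine → 9.5% → £0.77425
Throat lozenges £3.25: over-the-counter medicine → 9.5% → £0.30875
Snow pants £156.40: clothing and footwear → 0% + 1.5% surcharge = 1.5% → £2.346
Shoe repair £38.97: personal services → 5% → £1.9485
Unrounded tax sum = £5.9634 → £5.96

£5.96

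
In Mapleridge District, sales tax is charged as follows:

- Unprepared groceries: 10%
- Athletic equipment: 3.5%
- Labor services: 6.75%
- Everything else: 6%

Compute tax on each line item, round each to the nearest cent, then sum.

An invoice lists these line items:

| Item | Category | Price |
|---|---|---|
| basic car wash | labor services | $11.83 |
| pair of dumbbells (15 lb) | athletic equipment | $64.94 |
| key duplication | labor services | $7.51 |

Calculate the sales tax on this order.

$3.58

Basic car wash $11.83: labor services → 6.75% → $0.80
Pair of dumbbells (15 lb) $64.94: athletic equipment → 3.5% → $2.27
Key duplication $7.51: labor services → 6.75% → $0.51
Total tax = $0.80 + $2.27 + $0.51 = $3.58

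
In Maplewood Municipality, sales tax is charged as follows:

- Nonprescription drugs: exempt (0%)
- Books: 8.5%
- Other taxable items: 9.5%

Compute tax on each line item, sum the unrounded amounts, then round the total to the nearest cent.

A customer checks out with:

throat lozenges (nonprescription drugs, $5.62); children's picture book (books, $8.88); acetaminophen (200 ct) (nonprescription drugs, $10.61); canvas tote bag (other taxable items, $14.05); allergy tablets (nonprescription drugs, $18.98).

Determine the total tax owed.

$2.09

Throat lozenges $5.62: nonprescription drugs → 0% → $0.00
Children's picture book $8.88: books → 8.5% → $0.7548
Acetaminophen (200 ct) $10.61: nonprescription drugs → 0% → $0.00
Canvas tote bag $14.05: other taxable items → 9.5% → $1.33475
Allergy tablets $18.98: nonprescription drugs → 0% → $0.00
Unrounded tax sum = $2.08955 → $2.09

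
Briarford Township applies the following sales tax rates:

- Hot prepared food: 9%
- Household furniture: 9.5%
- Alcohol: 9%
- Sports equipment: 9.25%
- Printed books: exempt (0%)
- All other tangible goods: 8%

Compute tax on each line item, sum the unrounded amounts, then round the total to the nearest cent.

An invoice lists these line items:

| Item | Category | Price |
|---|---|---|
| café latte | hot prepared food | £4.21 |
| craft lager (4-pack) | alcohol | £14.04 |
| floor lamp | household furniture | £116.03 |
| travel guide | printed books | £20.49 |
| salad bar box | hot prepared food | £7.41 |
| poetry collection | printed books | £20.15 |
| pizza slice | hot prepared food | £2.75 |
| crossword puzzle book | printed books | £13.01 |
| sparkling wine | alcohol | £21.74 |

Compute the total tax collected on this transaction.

£15.54

Café latte £4.21: hot prepared food → 9% → £0.3789
Craft lager (4-pack) £14.04: alcohol → 9% → £1.2636
Floor lamp £116.03: household furniture → 9.5% → £11.02285
Travel guide £20.49: printed books → 0% → £0.00
Salad bar box £7.41: hot prepared food → 9% → £0.6669
Poetry collection £20.15: printed books → 0% → £0.00
Pizza slice £2.75: hot prepared food → 9% → £0.2475
Crossword puzzle book £13.01: printed books → 0% → £0.00
Sparkling wine £21.74: alcohol → 9% → £1.9566
Unrounded tax sum = £15.53635 → £15.54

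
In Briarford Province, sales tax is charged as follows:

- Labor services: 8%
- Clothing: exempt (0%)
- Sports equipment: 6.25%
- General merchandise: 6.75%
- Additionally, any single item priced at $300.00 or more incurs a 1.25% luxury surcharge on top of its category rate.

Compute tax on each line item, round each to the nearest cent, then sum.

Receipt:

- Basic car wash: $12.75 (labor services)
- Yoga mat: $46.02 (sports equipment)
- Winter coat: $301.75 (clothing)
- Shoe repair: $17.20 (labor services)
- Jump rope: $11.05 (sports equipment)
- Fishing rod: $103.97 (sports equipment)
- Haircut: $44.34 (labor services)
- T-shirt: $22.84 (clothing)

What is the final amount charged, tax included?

$579.71

Basic car wash $12.75: labor services → 8% → $1.02
Yoga mat $46.02: sports equipment → 6.25% → $2.88
Winter coat $301.75: clothing → 0% + 1.25% surcharge = 1.25% → $3.77
Shoe repair $17.20: labor services → 8% → $1.38
Jump rope $11.05: sports equipment → 6.25% → $0.69
Fishing rod $103.97: sports equipment → 6.25% → $6.50
Haircut $44.34: labor services → 8% → $3.55
T-shirt $22.84: clothing → 0% → $0.00
Subtotal = $559.92; tax = $19.79; total due = $579.71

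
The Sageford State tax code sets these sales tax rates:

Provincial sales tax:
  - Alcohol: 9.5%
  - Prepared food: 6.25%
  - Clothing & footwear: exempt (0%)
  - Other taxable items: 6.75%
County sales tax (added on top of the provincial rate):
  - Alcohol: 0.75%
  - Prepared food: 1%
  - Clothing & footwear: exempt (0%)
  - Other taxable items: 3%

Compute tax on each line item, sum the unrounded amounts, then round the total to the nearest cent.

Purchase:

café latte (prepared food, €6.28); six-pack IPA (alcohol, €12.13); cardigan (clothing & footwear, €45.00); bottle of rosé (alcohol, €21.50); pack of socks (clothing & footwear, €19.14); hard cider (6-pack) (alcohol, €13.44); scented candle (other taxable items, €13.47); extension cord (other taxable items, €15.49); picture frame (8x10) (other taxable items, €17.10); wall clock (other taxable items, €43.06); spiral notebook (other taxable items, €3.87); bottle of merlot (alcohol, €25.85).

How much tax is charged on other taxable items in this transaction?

Scented candle €13.47: other taxable items → 6.75% + 3% county = 9.75% → €1.313325
Extension cord €15.49: other taxable items → 6.75% + 3% county = 9.75% → €1.510275
Picture frame (8x10) €17.10: other taxable items → 6.75% + 3% county = 9.75% → €1.66725
Wall clock €43.06: other taxable items → 6.75% + 3% county = 9.75% → €4.19835
Spiral notebook €3.87: other taxable items → 6.75% + 3% county = 9.75% → €0.377325
Tax on other taxable items: unrounded sum = €9.066525 → €9.07

€9.07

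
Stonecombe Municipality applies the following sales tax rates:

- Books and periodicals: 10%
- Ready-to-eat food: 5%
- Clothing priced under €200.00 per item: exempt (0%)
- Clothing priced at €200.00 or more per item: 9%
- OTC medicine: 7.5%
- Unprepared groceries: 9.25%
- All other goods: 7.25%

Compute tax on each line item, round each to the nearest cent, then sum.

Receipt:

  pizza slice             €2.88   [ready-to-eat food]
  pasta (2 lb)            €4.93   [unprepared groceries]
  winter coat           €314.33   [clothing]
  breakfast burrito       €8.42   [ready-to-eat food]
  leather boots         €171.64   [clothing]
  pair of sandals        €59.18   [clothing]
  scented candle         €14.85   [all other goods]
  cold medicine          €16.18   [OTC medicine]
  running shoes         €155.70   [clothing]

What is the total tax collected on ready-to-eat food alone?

Pizza slice €2.88: ready-to-eat food → 5% → €0.14
Breakfast burrito €8.42: ready-to-eat food → 5% → €0.42
Tax on ready-to-eat food = €0.14 + €0.42 = €0.56

€0.56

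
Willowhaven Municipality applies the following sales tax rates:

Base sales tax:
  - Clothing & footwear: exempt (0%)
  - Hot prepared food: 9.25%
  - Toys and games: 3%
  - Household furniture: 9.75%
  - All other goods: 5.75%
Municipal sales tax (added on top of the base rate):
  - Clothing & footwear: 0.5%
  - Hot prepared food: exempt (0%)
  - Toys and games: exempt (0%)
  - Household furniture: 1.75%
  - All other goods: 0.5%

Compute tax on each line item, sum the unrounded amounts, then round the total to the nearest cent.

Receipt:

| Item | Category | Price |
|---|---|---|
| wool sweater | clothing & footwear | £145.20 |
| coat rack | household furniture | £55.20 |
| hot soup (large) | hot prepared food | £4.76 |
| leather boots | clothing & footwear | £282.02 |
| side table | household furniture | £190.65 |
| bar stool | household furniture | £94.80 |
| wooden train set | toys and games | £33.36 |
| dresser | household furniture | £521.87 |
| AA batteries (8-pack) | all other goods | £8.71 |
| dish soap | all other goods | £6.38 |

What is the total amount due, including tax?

£1446.66

Wool sweater £145.20: clothing & footwear → 0% + 0.5% municipal = 0.5% → £0.726
Coat rack £55.20: household furniture → 9.75% + 1.75% municipal = 11.5% → £6.348
Hot soup (large) £4.76: hot prepared food → 9.25% + 0% municipal = 9.25% → £0.4403
Leather boots £282.02: clothing & footwear → 0% + 0.5% municipal = 0.5% → £1.4101
Side table £190.65: household furniture → 9.75% + 1.75% municipal = 11.5% → £21.92475
Bar stool £94.80: household furniture → 9.75% + 1.75% municipal = 11.5% → £10.902
Wooden train set £33.36: toys and games → 3% + 0% municipal = 3% → £1.0008
Dresser £521.87: household furniture → 9.75% + 1.75% municipal = 11.5% → £60.01505
AA batteries (8-pack) £8.71: all other goods → 5.75% + 0.5% municipal = 6.25% → £0.544375
Dish soap £6.38: all other goods → 5.75% + 0.5% municipal = 6.25% → £0.39875
Subtotal = £1342.95; unrounded tax = £103.710125 → £103.71; total due = £1446.66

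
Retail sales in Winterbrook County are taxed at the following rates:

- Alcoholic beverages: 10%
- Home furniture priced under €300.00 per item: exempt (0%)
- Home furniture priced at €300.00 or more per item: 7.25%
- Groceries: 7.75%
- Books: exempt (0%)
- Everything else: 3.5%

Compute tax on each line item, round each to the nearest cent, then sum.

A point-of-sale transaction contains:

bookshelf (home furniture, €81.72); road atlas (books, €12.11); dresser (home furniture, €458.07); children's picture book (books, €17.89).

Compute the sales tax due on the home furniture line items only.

Bookshelf €81.72: home furniture, under €300.00 → 0% → €0.00
Dresser €458.07: home furniture, €300.00 or more → 7.25% → €33.21
Tax on home furniture = €0.00 + €33.21 = €33.21

€33.21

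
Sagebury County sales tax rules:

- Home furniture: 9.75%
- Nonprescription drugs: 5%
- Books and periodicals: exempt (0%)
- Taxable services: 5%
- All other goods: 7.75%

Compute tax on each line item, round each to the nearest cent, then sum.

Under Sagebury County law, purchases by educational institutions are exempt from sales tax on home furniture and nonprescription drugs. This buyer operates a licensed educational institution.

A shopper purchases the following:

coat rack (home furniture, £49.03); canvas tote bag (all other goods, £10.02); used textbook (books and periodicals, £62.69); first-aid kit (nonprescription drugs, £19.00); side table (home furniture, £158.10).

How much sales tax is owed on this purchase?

£0.78

Coat rack £49.03: home furniture, buyer-exempt → 0% → £0.00
Canvas tote bag £10.02: all other goods → 7.75% → £0.78
Used textbook £62.69: books and periodicals → 0% → £0.00
First-aid kit £19.00: nonprescription drugs, buyer-exempt → 0% → £0.00
Side table £158.10: home furniture, buyer-exempt → 0% → £0.00
Total tax = £0.78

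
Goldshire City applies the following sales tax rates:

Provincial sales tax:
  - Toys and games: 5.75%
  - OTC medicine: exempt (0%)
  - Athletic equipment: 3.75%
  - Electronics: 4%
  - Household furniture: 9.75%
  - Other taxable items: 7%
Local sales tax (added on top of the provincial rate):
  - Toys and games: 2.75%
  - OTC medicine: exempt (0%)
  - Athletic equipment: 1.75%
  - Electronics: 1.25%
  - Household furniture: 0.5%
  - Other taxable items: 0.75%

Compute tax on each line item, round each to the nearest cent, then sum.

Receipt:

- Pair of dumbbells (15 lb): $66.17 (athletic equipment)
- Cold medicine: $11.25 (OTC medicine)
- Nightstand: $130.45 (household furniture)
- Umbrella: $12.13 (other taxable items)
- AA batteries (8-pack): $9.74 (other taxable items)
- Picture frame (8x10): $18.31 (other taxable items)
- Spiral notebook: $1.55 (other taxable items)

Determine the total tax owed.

Pair of dumbbells (15 lb) $66.17: athletic equipment → 3.75% + 1.75% local = 5.5% → $3.64
Cold medicine $11.25: OTC medicine → 0% + 0% local = 0% → $0.00
Nightstand $130.45: household furniture → 9.75% + 0.5% local = 10.25% → $13.37
Umbrella $12.13: other taxable items → 7% + 0.75% local = 7.75% → $0.94
AA batteries (8-pack) $9.74: other taxable items → 7% + 0.75% local = 7.75% → $0.75
Picture frame (8x10) $18.31: other taxable items → 7% + 0.75% local = 7.75% → $1.42
Spiral notebook $1.55: other taxable items → 7% + 0.75% local = 7.75% → $0.12
Total tax = $3.64 + $13.37 + $0.94 + $0.75 + $1.42 + $0.12 = $20.24

$20.24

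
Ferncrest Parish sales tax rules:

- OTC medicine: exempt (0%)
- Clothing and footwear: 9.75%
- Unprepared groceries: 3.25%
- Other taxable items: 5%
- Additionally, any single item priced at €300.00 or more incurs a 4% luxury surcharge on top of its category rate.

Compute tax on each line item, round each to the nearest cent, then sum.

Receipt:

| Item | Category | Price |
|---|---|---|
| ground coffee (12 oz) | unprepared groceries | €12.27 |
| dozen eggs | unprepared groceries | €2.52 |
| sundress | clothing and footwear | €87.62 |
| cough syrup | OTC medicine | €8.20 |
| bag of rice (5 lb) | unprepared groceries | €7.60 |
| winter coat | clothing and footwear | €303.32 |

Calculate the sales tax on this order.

€50.98

Ground coffee (12 oz) €12.27: unprepared groceries → 3.25% → €0.40
Dozen eggs €2.52: unprepared groceries → 3.25% → €0.08
Sundress €87.62: clothing and footwear → 9.75% → €8.54
Cough syrup €8.20: OTC medicine → 0% → €0.00
Bag of rice (5 lb) €7.60: unprepared groceries → 3.25% → €0.25
Winter coat €303.32: clothing and footwear → 9.75% + 4% surcharge = 13.75% → €41.71
Total tax = €0.40 + €0.08 + €8.54 + €0.25 + €41.71 = €50.98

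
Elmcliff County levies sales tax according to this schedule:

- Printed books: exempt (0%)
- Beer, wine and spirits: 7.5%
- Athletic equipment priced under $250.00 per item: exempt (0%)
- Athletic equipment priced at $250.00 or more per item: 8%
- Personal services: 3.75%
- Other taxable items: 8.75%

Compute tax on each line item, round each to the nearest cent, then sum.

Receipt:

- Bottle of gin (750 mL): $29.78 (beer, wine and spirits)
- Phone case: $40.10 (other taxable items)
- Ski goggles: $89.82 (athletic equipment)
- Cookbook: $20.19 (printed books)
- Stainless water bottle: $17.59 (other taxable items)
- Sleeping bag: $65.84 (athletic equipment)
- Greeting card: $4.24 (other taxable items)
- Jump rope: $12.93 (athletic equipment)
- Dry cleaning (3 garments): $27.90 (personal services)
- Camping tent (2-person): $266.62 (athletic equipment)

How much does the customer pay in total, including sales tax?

$605.04

Bottle of gin (750 mL) $29.78: beer, wine and spirits → 7.5% → $2.23
Phone case $40.10: other taxable items → 8.75% → $3.51
Ski goggles $89.82: athletic equipment, under $250.00 → 0% → $0.00
Cookbook $20.19: printed books → 0% → $0.00
Stainless water bottle $17.59: other taxable items → 8.75% → $1.54
Sleeping bag $65.84: athletic equipment, under $250.00 → 0% → $0.00
Greeting card $4.24: other taxable items → 8.75% → $0.37
Jump rope $12.93: athletic equipment, under $250.00 → 0% → $0.00
Dry cleaning (3 garments) $27.90: personal services → 3.75% → $1.05
Camping tent (2-person) $266.62: athletic equipment, $250.00 or more → 8% → $21.33
Subtotal = $575.01; tax = $30.03; total due = $605.04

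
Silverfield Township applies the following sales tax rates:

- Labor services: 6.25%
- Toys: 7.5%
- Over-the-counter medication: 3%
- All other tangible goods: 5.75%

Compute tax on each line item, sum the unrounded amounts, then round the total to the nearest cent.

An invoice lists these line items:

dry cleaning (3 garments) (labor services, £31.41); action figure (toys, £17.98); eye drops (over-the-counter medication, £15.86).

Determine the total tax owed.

£3.79

Dry cleaning (3 garments) £31.41: labor services → 6.25% → £1.963125
Action figure £17.98: toys → 7.5% → £1.3485
Eye drops £15.86: over-the-counter medication → 3% → £0.4758
Unrounded tax sum = £3.787425 → £3.79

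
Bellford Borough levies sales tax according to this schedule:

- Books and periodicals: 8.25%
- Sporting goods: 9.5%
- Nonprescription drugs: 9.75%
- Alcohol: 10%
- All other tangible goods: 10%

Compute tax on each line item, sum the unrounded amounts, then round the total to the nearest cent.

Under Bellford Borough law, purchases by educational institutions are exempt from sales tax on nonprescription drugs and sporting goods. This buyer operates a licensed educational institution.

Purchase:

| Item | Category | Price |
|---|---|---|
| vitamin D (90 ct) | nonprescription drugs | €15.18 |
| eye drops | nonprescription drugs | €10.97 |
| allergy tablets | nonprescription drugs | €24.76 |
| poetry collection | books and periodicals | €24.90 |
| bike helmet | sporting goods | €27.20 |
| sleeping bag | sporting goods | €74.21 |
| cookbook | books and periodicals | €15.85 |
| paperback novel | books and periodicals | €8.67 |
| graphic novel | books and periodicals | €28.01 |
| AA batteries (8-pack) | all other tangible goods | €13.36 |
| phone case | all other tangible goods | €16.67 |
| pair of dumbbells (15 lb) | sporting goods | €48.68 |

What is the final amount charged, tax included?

Vitamin D (90 ct) €15.18: nonprescription drugs, buyer-exempt → 0% → €0.00
Eye drops €10.97: nonprescription drugs, buyer-exempt → 0% → €0.00
Allergy tablets €24.76: nonprescription drugs, buyer-exempt → 0% → €0.00
Poetry collection €24.90: books and periodicals → 8.25% → €2.05425
Bike helmet €27.20: sporting goods, buyer-exempt → 0% → €0.00
Sleeping bag €74.21: sporting goods, buyer-exempt → 0% → €0.00
Cookbook €15.85: books and periodicals → 8.25% → €1.307625
Paperback novel €8.67: books and periodicals → 8.25% → €0.715275
Graphic novel €28.01: books and periodicals → 8.25% → €2.310825
AA batteries (8-pack) €13.36: all other tangible goods → 10% → €1.336
Phone case €16.67: all other tangible goods → 10% → €1.667
Pair of dumbbells (15 lb) €48.68: sporting goods, buyer-exempt → 0% → €0.00
Subtotal = €308.46; unrounded tax = €9.390975 → €9.39; total due = €317.85

€317.85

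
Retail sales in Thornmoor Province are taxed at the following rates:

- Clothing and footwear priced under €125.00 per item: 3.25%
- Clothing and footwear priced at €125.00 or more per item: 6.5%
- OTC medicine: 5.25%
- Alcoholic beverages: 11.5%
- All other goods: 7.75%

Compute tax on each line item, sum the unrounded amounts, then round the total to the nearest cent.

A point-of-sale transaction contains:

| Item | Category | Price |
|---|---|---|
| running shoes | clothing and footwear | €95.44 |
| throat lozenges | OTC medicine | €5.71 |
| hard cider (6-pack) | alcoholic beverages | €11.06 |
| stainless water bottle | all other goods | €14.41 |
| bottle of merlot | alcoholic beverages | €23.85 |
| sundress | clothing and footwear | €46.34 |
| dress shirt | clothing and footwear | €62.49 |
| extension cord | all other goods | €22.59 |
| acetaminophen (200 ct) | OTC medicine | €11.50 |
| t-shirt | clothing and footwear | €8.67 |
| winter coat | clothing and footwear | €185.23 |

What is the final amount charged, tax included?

Running shoes €95.44: clothing and footwear, under €125.00 → 3.25% → €3.1018
Throat lozenges €5.71: OTC medicine → 5.25% → €0.299775
Hard cider (6-pack) €11.06: alcoholic beverages → 11.5% → €1.2719
Stainless water bottle €14.41: all other goods → 7.75% → €1.116775
Bottle of merlot €23.85: alcoholic beverages → 11.5% → €2.74275
Sundress €46.34: clothing and footwear, under €125.00 → 3.25% → €1.50605
Dress shirt €62.49: clothing and footwear, under €125.00 → 3.25% → €2.030925
Extension cord €22.59: all other goods → 7.75% → €1.750725
Acetaminophen (200 ct) €11.50: OTC medicine → 5.25% → €0.60375
T-shirt €8.67: clothing and footwear, under €125.00 → 3.25% → €0.281775
Winter coat €185.23: clothing and footwear, €125.00 or more → 6.5% → €12.03995
Subtotal = €487.29; unrounded tax = €26.746175 → €26.75; total due = €514.04

€514.04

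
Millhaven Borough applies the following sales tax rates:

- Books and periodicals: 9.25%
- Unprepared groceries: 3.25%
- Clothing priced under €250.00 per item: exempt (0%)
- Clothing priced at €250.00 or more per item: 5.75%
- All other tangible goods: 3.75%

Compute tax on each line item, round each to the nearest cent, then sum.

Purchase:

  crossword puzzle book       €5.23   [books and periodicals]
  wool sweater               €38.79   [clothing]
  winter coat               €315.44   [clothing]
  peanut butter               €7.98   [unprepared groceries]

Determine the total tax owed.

Crossword puzzle book €5.23: books and periodicals → 9.25% → €0.48
Wool sweater €38.79: clothing, under €250.00 → 0% → €0.00
Winter coat €315.44: clothing, €250.00 or more → 5.75% → €18.14
Peanut butter €7.98: unprepared groceries → 3.25% → €0.26
Total tax = €0.48 + €18.14 + €0.26 = €18.88

€18.88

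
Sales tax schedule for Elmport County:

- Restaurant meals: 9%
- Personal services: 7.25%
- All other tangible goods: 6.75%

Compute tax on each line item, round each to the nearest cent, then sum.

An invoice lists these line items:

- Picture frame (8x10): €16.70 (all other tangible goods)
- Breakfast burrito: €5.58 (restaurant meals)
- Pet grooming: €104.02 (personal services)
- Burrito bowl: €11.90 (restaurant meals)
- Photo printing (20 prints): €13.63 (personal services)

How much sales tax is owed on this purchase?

Picture frame (8x10) €16.70: all other tangible goods → 6.75% → €1.13
Breakfast burrito €5.58: restaurant meals → 9% → €0.50
Pet grooming €104.02: personal services → 7.25% → €7.54
Burrito bowl €11.90: restaurant meals → 9% → €1.07
Photo printing (20 prints) €13.63: personal services → 7.25% → €0.99
Total tax = €1.13 + €0.50 + €7.54 + €1.07 + €0.99 = €11.23

€11.23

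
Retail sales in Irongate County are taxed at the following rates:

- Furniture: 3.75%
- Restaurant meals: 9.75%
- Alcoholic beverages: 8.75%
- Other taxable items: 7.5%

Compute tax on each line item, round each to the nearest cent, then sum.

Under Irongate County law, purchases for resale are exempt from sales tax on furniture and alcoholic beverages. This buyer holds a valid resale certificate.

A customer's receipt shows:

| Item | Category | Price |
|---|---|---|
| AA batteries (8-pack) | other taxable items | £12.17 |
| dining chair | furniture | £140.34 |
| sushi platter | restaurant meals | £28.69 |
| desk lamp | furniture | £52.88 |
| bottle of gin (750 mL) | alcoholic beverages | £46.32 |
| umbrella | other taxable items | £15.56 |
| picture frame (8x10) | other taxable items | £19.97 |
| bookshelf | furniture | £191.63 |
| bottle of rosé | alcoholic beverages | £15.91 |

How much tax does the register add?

AA batteries (8-pack) £12.17: other taxable items → 7.5% → £0.91
Dining chair £140.34: furniture, buyer-exempt → 0% → £0.00
Sushi platter £28.69: restaurant meals → 9.75% → £2.80
Desk lamp £52.88: furniture, buyer-exempt → 0% → £0.00
Bottle of gin (750 mL) £46.32: alcoholic beverages, buyer-exempt → 0% → £0.00
Umbrella £15.56: other taxable items → 7.5% → £1.17
Picture frame (8x10) £19.97: other taxable items → 7.5% → £1.50
Bookshelf £191.63: furniture, buyer-exempt → 0% → £0.00
Bottle of rosé £15.91: alcoholic beverages, buyer-exempt → 0% → £0.00
Total tax = £0.91 + £2.80 + £1.17 + £1.50 = £6.38

£6.38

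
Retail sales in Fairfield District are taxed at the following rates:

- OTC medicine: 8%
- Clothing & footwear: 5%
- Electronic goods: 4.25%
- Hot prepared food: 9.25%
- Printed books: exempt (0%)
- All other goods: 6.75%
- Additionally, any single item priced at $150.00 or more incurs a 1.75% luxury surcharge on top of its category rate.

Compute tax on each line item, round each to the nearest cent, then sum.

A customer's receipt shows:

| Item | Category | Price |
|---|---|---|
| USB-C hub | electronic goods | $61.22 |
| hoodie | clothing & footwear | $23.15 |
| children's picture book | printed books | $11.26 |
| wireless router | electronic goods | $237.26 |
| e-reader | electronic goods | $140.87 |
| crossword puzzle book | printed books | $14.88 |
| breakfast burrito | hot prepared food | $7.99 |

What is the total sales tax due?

USB-C hub $61.22: electronic goods → 4.25% → $2.60
Hoodie $23.15: clothing & footwear → 5% → $1.16
Children's picture book $11.26: printed books → 0% → $0.00
Wireless router $237.26: electronic goods → 4.25% + 1.75% surcharge = 6% → $14.24
E-reader $140.87: electronic goods → 4.25% → $5.99
Crossword puzzle book $14.88: printed books → 0% → $0.00
Breakfast burrito $7.99: hot prepared food → 9.25% → $0.74
Total tax = $2.60 + $1.16 + $14.24 + $5.99 + $0.74 = $24.73

$24.73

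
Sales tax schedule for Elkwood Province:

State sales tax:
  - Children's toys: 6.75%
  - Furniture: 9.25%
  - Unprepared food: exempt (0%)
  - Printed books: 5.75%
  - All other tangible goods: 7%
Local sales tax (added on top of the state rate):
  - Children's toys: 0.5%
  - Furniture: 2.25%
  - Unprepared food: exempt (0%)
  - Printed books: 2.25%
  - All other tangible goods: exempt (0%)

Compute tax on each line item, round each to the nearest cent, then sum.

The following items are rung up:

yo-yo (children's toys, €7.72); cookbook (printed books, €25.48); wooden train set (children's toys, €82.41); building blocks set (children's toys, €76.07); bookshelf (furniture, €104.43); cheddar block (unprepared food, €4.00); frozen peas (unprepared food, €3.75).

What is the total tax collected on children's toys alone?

Yo-yo €7.72: children's toys → 6.75% + 0.5% local = 7.25% → €0.56
Wooden train set €82.41: children's toys → 6.75% + 0.5% local = 7.25% → €5.97
Building blocks set €76.07: children's toys → 6.75% + 0.5% local = 7.25% → €5.52
Tax on children's toys = €0.56 + €5.97 + €5.52 = €12.05

€12.05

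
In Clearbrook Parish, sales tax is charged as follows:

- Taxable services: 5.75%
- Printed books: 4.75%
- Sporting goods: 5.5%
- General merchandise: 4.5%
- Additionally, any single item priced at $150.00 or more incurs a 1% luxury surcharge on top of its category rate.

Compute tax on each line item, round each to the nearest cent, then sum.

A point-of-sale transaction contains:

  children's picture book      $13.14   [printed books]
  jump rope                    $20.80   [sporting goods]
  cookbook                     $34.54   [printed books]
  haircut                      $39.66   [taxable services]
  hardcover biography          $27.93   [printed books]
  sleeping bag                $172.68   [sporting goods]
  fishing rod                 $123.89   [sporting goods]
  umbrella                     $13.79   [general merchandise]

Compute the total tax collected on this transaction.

Children's picture book $13.14: printed books → 4.75% → $0.62
Jump rope $20.80: sporting goods → 5.5% → $1.14
Cookbook $34.54: printed books → 4.75% → $1.64
Haircut $39.66: taxable services → 5.75% → $2.28
Hardcover biography $27.93: printed books → 4.75% → $1.33
Sleeping bag $172.68: sporting goods → 5.5% + 1% surcharge = 6.5% → $11.22
Fishing rod $123.89: sporting goods → 5.5% → $6.81
Umbrella $13.79: general merchandise → 4.5% → $0.62
Total tax = $0.62 + $1.14 + $1.64 + $2.28 + $1.33 + $11.22 + $6.81 + $0.62 = $25.66

$25.66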